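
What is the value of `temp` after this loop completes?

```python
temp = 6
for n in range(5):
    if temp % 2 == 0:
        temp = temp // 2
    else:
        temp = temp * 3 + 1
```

Let's trace through this code step by step.

Initialize: temp = 6
Entering loop: for n in range(5):
After iteration 1: n = 0, temp = 3
After iteration 2: n = 1, temp = 10
After iteration 3: n = 2, temp = 5
After iteration 4: n = 3, temp = 16
After iteration 5: n = 4, temp = 8
Loop ends.

Final answer: 8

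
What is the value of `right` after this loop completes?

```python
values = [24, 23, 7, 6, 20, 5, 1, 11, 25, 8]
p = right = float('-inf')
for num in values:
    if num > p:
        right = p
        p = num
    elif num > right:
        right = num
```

Let's trace through this code step by step.

Initialize: values = [24, 23, 7, 6, 20, 5, 1, 11, 25, 8]
Initialize: p = -inf
Initialize: right = -inf
Entering loop: for num in values:
After iteration 1: num = 24, p = 24, right = -inf
After iteration 2: num = 23, p = 24, right = 23
After iteration 3: num = 7, p = 24, right = 23
After iteration 4: num = 6, p = 24, right = 23
After iteration 5: num = 20, p = 24, right = 23
After iteration 6: num = 5, p = 24, right = 23
After iteration 7: num = 1, p = 24, right = 23
After iteration 8: num = 11, p = 24, right = 23
After iteration 9: num = 25, p = 25, right = 24
After iteration 10: num = 8, p = 25, right = 24
Loop ends.

Final answer: 24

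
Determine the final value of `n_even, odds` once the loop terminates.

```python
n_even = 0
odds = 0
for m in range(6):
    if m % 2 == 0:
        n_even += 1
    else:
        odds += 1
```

Let's trace through this code step by step.

Initialize: n_even = 0
Initialize: odds = 0
Entering loop: for m in range(6):
After iteration 1: m = 0, n_even = 1, odds = 0
After iteration 2: m = 1, n_even = 1, odds = 1
After iteration 3: m = 2, n_even = 2, odds = 1
After iteration 4: m = 3, n_even = 2, odds = 2
After iteration 5: m = 4, n_even = 3, odds = 2
After iteration 6: m = 5, n_even = 3, odds = 3
Loop ends.

Final answer: 3, 3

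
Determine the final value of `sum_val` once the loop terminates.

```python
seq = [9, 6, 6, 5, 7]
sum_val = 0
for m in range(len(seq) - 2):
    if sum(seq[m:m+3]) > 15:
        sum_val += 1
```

Let's trace through this code step by step.

Initialize: seq = [9, 6, 6, 5, 7]
Initialize: sum_val = 0
Entering loop: for m in range(len(seq) - 2):
After iteration 1: m = 0, sum_val = 1
After iteration 2: m = 1, sum_val = 2
After iteration 3: m = 2, sum_val = 3
Loop ends.

Final answer: 3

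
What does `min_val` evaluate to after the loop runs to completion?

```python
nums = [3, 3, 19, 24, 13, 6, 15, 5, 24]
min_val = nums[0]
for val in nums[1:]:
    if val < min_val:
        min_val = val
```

Let's trace through this code step by step.

Initialize: nums = [3, 3, 19, 24, 13, 6, 15, 5, 24]
Initialize: min_val = 3
Entering loop: for val in nums[1:]:
After iteration 1: val = 3, min_val = 3
After iteration 2: val = 19, min_val = 3
After iteration 3: val = 24, min_val = 3
After iteration 4: val = 13, min_val = 3
After iteration 5: val = 6, min_val = 3
After iteration 6: val = 15, min_val = 3
After iteration 7: val = 5, min_val = 3
After iteration 8: val = 24, min_val = 3
Loop ends.

Final answer: 3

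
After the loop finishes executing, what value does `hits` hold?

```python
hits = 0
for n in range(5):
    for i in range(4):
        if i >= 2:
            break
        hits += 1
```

Let's trace through this code step by step.

Initialize: hits = 0
Entering loop: for n in range(5):
After iteration 1: n = 0, hits = 2
After iteration 2: n = 1, hits = 4
After iteration 3: n = 2, hits = 6
After iteration 4: n = 3, hits = 8
After iteration 5: n = 4, hits = 10
Loop ends.

Final answer: 10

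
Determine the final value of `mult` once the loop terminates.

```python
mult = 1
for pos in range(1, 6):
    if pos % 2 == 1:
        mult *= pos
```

Let's trace through this code step by step.

Initialize: mult = 1
Entering loop: for pos in range(1, 6):
After iteration 1: pos = 1, mult = 1
After iteration 2: pos = 2, mult = 1
After iteration 3: pos = 3, mult = 3
After iteration 4: pos = 4, mult = 3
After iteration 5: pos = 5, mult = 15
Loop ends.

Final answer: 15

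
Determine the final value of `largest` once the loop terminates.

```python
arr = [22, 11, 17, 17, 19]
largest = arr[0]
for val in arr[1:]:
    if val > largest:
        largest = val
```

Let's trace through this code step by step.

Initialize: arr = [22, 11, 17, 17, 19]
Initialize: largest = 22
Entering loop: for val in arr[1:]:
After iteration 1: val = 11, largest = 22
After iteration 2: val = 17, largest = 22
After iteration 3: val = 17, largest = 22
After iteration 4: val = 19, largest = 22
Loop ends.

Final answer: 22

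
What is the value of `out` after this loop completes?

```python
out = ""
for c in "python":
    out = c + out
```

Let's trace through this code step by step.

Initialize: out = ''
Entering loop: for c in "python":
After iteration 1: c = 'p', out = 'p'
After iteration 2: c = 'y', out = 'yp'
After iteration 3: c = 't', out = 'typ'
After iteration 4: c = 'h', out = 'htyp'
After iteration 5: c = 'o', out = 'ohtyp'
After iteration 6: c = 'n', out = 'nohtyp'
Loop ends.

Final answer: 'nohtyp'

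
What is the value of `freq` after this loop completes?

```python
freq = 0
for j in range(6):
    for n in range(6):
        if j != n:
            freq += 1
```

Let's trace through this code step by step.

Initialize: freq = 0
Entering loop: for j in range(6):
After iteration 1: j = 0, freq = 5
After iteration 2: j = 1, freq = 10
After iteration 3: j = 2, freq = 15
After iteration 4: j = 3, freq = 20
After iteration 5: j = 4, freq = 25
After iteration 6: j = 5, freq = 30
Loop ends.

Final answer: 30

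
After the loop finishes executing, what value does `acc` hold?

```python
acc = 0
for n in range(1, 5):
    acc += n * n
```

Let's trace through this code step by step.

Initialize: acc = 0
Entering loop: for n in range(1, 5):
After iteration 1: n = 1, acc = 1
After iteration 2: n = 2, acc = 5
After iteration 3: n = 3, acc = 14
After iteration 4: n = 4, acc = 30
Loop ends.

Final answer: 30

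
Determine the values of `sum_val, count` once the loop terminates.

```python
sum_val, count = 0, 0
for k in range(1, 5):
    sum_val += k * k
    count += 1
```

Let's trace through this code step by step.

Initialize: sum_val = 0
Initialize: count = 0
Entering loop: for k in range(1, 5):
After iteration 1: k = 1, sum_val = 1, count = 1
After iteration 2: k = 2, sum_val = 5, count = 2
After iteration 3: k = 3, sum_val = 14, count = 3
After iteration 4: k = 4, sum_val = 30, count = 4
Loop ends.

Final answer: 30, 4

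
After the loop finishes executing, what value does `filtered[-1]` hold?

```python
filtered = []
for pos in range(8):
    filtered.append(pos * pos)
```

Let's trace through this code step by step.

Initialize: filtered = []
Entering loop: for pos in range(8):
After iteration 1: pos = 0, filtered = [0]
After iteration 2: pos = 1, filtered = [0, 1]
After iteration 3: pos = 2, filtered = [0, 1, 4]
After iteration 4: pos = 3, filtered = [0, 1, 4, 9]
After iteration 5: pos = 4, filtered = [0, 1, 4, 9, 16]
After iteration 6: pos = 5, filtered = [0, 1, 4, 9, 16, 25]
After iteration 7: pos = 6, filtered = [0, 1, 4, 9, 16, 25, 36]
After iteration 8: pos = 7, filtered = [0, 1, 4, 9, 16, 25, 36, 49]
Loop ends.
filtered[-1] = 49

Final answer: 49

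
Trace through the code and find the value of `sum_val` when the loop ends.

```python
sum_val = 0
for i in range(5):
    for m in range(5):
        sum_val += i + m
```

Let's trace through this code step by step.

Initialize: sum_val = 0
Entering loop: for i in range(5):
After iteration 1: i = 0, sum_val = 10
After iteration 2: i = 1, sum_val = 25
After iteration 3: i = 2, sum_val = 45
After iteration 4: i = 3, sum_val = 70
After iteration 5: i = 4, sum_val = 100
Loop ends.

Final answer: 100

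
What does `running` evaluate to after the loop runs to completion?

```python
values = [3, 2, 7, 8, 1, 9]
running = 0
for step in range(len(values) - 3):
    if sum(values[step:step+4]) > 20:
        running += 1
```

Let's trace through this code step by step.

Initialize: values = [3, 2, 7, 8, 1, 9]
Initialize: running = 0
Entering loop: for step in range(len(values) - 3):
After iteration 1: step = 0, running = 0
After iteration 2: step = 1, running = 0
After iteration 3: step = 2, running = 1
Loop ends.

Final answer: 1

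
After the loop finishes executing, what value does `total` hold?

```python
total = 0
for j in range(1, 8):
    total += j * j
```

Let's trace through this code step by step.

Initialize: total = 0
Entering loop: for j in range(1, 8):
After iteration 1: j = 1, total = 1
After iteration 2: j = 2, total = 5
After iteration 3: j = 3, total = 14
After iteration 4: j = 4, total = 30
After iteration 5: j = 5, total = 55
After iteration 6: j = 6, total = 91
After iteration 7: j = 7, total = 140
Loop ends.

Final answer: 140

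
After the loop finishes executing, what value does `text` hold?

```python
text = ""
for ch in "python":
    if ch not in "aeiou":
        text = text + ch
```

Let's trace through this code step by step.

Initialize: text = ''
Entering loop: for ch in "python":
After iteration 1: ch = 'p', text = 'p'
After iteration 2: ch = 'y', text = 'py'
After iteration 3: ch = 't', text = 'pyt'
After iteration 4: ch = 'h', text = 'pyth'
After iteration 5: ch = 'o', text = 'pyth'
After iteration 6: ch = 'n', text = 'pythn'
Loop ends.

Final answer: 'pythn'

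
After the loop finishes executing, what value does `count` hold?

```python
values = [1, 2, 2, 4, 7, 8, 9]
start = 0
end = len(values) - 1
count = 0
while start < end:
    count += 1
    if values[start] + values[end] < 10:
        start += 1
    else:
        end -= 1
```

Let's trace through this code step by step.

Initialize: values = [1, 2, 2, 4, 7, 8, 9]
Initialize: start = 0
Initialize: end = 6
Initialize: count = 0
Entering loop: while start < end:
After iteration 1: start = 0, end = 5, count = 1
After iteration 2: start = 1, end = 5, count = 2
After iteration 3: start = 1, end = 4, count = 3
After iteration 4: start = 2, end = 4, count = 4
After iteration 5: start = 3, end = 4, count = 5
After iteration 6: start = 3, end = 3, count = 6
Loop ends.

Final answer: 6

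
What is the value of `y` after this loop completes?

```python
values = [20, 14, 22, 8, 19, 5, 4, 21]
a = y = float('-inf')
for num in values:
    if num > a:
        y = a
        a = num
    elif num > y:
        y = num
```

Let's trace through this code step by step.

Initialize: values = [20, 14, 22, 8, 19, 5, 4, 21]
Initialize: a = -inf
Initialize: y = -inf
Entering loop: for num in values:
After iteration 1: num = 20, a = 20, y = -inf
After iteration 2: num = 14, a = 20, y = 14
After iteration 3: num = 22, a = 22, y = 20
After iteration 4: num = 8, a = 22, y = 20
After iteration 5: num = 19, a = 22, y = 20
After iteration 6: num = 5, a = 22, y = 20
After iteration 7: num = 4, a = 22, y = 20
After iteration 8: num = 21, a = 22, y = 21
Loop ends.

Final answer: 21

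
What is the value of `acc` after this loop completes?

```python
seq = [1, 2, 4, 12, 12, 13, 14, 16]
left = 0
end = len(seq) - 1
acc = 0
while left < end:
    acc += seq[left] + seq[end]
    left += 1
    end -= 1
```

Let's trace through this code step by step.

Initialize: seq = [1, 2, 4, 12, 12, 13, 14, 16]
Initialize: left = 0
Initialize: end = 7
Initialize: acc = 0
Entering loop: while left < end:
After iteration 1: left = 1, end = 6, acc = 17
After iteration 2: left = 2, end = 5, acc = 33
After iteration 3: left = 3, end = 4, acc = 50
After iteration 4: left = 4, end = 3, acc = 74
Loop ends.

Final answer: 74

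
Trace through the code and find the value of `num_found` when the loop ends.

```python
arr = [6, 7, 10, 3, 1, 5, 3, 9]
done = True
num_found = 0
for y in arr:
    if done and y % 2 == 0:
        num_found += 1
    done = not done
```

Let's trace through this code step by step.

Initialize: arr = [6, 7, 10, 3, 1, 5, 3, 9]
Initialize: done = True
Initialize: num_found = 0
Entering loop: for y in arr:
After iteration 1: y = 6, done = False, num_found = 1
After iteration 2: y = 7, done = True, num_found = 1
After iteration 3: y = 10, done = False, num_found = 2
After iteration 4: y = 3, done = True, num_found = 2
After iteration 5: y = 1, done = False, num_found = 2
After iteration 6: y = 5, done = True, num_found = 2
After iteration 7: y = 3, done = False, num_found = 2
After iteration 8: y = 9, done = True, num_found = 2
Loop ends.

Final answer: 2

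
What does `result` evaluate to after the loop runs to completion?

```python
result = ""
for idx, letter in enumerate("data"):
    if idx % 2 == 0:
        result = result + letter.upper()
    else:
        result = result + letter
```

Let's trace through this code step by step.

Initialize: result = ''
Entering loop: for idx, letter in enumerate("data"):
After iteration 1: idx = 0, letter = 'd', result = 'D'
After iteration 2: idx = 1, letter = 'a', result = 'Da'
After iteration 3: idx = 2, letter = 't', result = 'DaT'
After iteration 4: idx = 3, letter = 'a', result = 'DaTa'
Loop ends.

Final answer: 'DaTa'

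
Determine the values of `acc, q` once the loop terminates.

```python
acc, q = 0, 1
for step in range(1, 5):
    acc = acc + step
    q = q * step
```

Let's trace through this code step by step.

Initialize: acc = 0
Initialize: q = 1
Entering loop: for step in range(1, 5):
After iteration 1: step = 1, acc = 1, q = 1
After iteration 2: step = 2, acc = 3, q = 2
After iteration 3: step = 3, acc = 6, q = 6
After iteration 4: step = 4, acc = 10, q = 24
Loop ends.

Final answer: 10, 24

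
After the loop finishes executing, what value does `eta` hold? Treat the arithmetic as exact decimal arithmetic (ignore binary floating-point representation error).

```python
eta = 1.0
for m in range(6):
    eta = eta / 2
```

Let's trace through this code step by step.

Initialize: eta = 1.0
Entering loop: for m in range(6):
After iteration 1: m = 0, eta = 0.5
After iteration 2: m = 1, eta = 0.25
After iteration 3: m = 2, eta = 0.125
After iteration 4: m = 3, eta = 0.0625
After iteration 5: m = 4, eta = 0.03125
After iteration 6: m = 5, eta = 0.015625
Loop ends.

Final answer: 0.015625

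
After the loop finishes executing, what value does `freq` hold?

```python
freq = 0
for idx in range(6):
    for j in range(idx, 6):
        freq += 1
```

Let's trace through this code step by step.

Initialize: freq = 0
Entering loop: for idx in range(6):
After iteration 1: idx = 0, freq = 6
After iteration 2: idx = 1, freq = 11
After iteration 3: idx = 2, freq = 15
After iteration 4: idx = 3, freq = 18
After iteration 5: idx = 4, freq = 20
After iteration 6: idx = 5, freq = 21
Loop ends.

Final answer: 21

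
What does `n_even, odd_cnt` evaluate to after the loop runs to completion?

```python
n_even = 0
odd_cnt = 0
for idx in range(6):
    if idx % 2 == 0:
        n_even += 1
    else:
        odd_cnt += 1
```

Let's trace through this code step by step.

Initialize: n_even = 0
Initialize: odd_cnt = 0
Entering loop: for idx in range(6):
After iteration 1: idx = 0, n_even = 1, odd_cnt = 0
After iteration 2: idx = 1, n_even = 1, odd_cnt = 1
After iteration 3: idx = 2, n_even = 2, odd_cnt = 1
After iteration 4: idx = 3, n_even = 2, odd_cnt = 2
After iteration 5: idx = 4, n_even = 3, odd_cnt = 2
After iteration 6: idx = 5, n_even = 3, odd_cnt = 3
Loop ends.

Final answer: 3, 3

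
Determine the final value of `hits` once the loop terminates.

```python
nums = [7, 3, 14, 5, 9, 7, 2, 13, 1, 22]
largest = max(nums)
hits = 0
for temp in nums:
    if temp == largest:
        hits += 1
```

Let's trace through this code step by step.

Initialize: nums = [7, 3, 14, 5, 9, 7, 2, 13, 1, 22]
Initialize: largest = 22
Initialize: hits = 0
Entering loop: for temp in nums:
After iteration 1: temp = 7, hits = 0
After iteration 2: temp = 3, hits = 0
After iteration 3: temp = 14, hits = 0
After iteration 4: temp = 5, hits = 0
After iteration 5: temp = 9, hits = 0
After iteration 6: temp = 7, hits = 0
After iteration 7: temp = 2, hits = 0
After iteration 8: temp = 13, hits = 0
After iteration 9: temp = 1, hits = 0
After iteration 10: temp = 22, hits = 1
Loop ends.

Final answer: 1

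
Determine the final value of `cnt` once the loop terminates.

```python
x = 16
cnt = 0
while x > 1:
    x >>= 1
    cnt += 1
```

Let's trace through this code step by step.

Initialize: x = 16
Initialize: cnt = 0
Entering loop: while x > 1:
After iteration 1: x = 8, cnt = 1
After iteration 2: x = 4, cnt = 2
After iteration 3: x = 2, cnt = 3
After iteration 4: x = 1, cnt = 4
Loop ends.

Final answer: 4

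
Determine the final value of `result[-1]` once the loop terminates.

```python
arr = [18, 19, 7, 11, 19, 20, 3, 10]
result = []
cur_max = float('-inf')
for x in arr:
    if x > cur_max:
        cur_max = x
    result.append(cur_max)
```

Let's trace through this code step by step.

Initialize: arr = [18, 19, 7, 11, 19, 20, 3, 10]
Initialize: result = []
Initialize: cur_max = -inf
Entering loop: for x in arr:
After iteration 1: x = 18, result = [18], cur_max = 18
After iteration 2: x = 19, result = [18, 19], cur_max = 19
After iteration 3: x = 7, result = [18, 19, 19], cur_max = 19
After iteration 4: x = 11, result = [18, 19, 19, 19], cur_max = 19
After iteration 5: x = 19, result = [18, 19, 19, 19, 19], cur_max = 19
After iteration 6: x = 20, result = [18, 19, 19, 19, 19, 20], cur_max = 20
After iteration 7: x = 3, result = [18, 19, 19, 19, 19, 20, 20], cur_max = 20
After iteration 8: x = 10, result = [18, 19, 19, 19, 19, 20, 20, 20], cur_max = 20
Loop ends.
result[-1] = 20

Final answer: 20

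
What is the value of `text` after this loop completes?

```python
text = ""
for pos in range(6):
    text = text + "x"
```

Let's trace through this code step by step.

Initialize: text = ''
Entering loop: for pos in range(6):
After iteration 1: pos = 0, text = 'x'
After iteration 2: pos = 1, text = 'xx'
After iteration 3: pos = 2, text = 'xxx'
After iteration 4: pos = 3, text = 'xxxx'
After iteration 5: pos = 4, text = 'xxxxx'
After iteration 6: pos = 5, text = 'xxxxxx'
Loop ends.

Final answer: 'xxxxxx'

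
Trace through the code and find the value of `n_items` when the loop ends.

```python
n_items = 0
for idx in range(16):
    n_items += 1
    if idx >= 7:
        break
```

Let's trace through this code step by step.

Initialize: n_items = 0
Entering loop: for idx in range(16):
After iteration 1: idx = 0, n_items = 1
After iteration 2: idx = 1, n_items = 2
After iteration 3: idx = 2, n_items = 3
After iteration 4: idx = 3, n_items = 4
After iteration 5: idx = 4, n_items = 5
After iteration 6: idx = 5, n_items = 6
After iteration 7: idx = 6, n_items = 7
After iteration 8: idx = 7, n_items = 8
Loop ends.

Final answer: 8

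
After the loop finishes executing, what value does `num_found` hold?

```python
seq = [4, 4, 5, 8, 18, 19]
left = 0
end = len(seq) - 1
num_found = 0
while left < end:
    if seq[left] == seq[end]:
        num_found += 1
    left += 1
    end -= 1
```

Let's trace through this code step by step.

Initialize: seq = [4, 4, 5, 8, 18, 19]
Initialize: left = 0
Initialize: end = 5
Initialize: num_found = 0
Entering loop: while left < end:
After iteration 1: left = 1, end = 4, num_found = 0
After iteration 2: left = 2, end = 3, num_found = 0
After iteration 3: left = 3, end = 2, num_found = 0
Loop ends.

Final answer: 0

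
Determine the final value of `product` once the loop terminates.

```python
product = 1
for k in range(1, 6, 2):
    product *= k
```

Let's trace through this code step by step.

Initialize: product = 1
Entering loop: for k in range(1, 6, 2):
After iteration 1: k = 1, product = 1
After iteration 2: k = 3, product = 3
After iteration 3: k = 5, product = 15
Loop ends.

Final answer: 15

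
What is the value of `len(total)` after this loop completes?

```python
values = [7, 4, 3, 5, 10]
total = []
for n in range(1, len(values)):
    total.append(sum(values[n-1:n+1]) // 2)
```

Let's trace through this code step by step.

Initialize: values = [7, 4, 3, 5, 10]
Initialize: total = []
Entering loop: for n in range(1, len(values)):
After iteration 1: n = 1, total = [5]
After iteration 2: n = 2, total = [5, 3]
After iteration 3: n = 3, total = [5, 3, 4]
After iteration 4: n = 4, total = [5, 3, 4, 7]
Loop ends.
len(total) = 4

Final answer: 4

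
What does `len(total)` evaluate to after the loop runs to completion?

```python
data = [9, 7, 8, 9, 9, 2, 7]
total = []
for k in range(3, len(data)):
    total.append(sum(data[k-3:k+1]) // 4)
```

Let's trace through this code step by step.

Initialize: data = [9, 7, 8, 9, 9, 2, 7]
Initialize: total = []
Entering loop: for k in range(3, len(data)):
After iteration 1: k = 3, total = [8]
After iteration 2: k = 4, total = [8, 8]
After iteration 3: k = 5, total = [8, 8, 7]
After iteration 4: k = 6, total = [8, 8, 7, 6]
Loop ends.
len(total) = 4

Final answer: 4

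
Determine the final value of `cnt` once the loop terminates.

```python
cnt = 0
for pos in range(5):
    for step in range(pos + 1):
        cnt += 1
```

Let's trace through this code step by step.

Initialize: cnt = 0
Entering loop: for pos in range(5):
After iteration 1: pos = 0, cnt = 1, step = 0
After iteration 2: pos = 1, cnt = 3, step = 1
After iteration 3: pos = 2, cnt = 6, step = 2
After iteration 4: pos = 3, cnt = 10, step = 3
After iteration 5: pos = 4, cnt = 15, step = 4
Loop ends.

Final answer: 15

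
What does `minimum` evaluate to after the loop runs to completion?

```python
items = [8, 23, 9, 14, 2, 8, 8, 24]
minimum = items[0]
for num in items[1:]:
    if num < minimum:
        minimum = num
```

Let's trace through this code step by step.

Initialize: items = [8, 23, 9, 14, 2, 8, 8, 24]
Initialize: minimum = 8
Entering loop: for num in items[1:]:
After iteration 1: num = 23, minimum = 8
After iteration 2: num = 9, minimum = 8
After iteration 3: num = 14, minimum = 8
After iteration 4: num = 2, minimum = 2
After iteration 5: num = 8, minimum = 2
After iteration 6: num = 8, minimum = 2
After iteration 7: num = 24, minimum = 2
Loop ends.

Final answer: 2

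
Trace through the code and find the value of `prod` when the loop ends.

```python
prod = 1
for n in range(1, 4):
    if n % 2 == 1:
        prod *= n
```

Let's trace through this code step by step.

Initialize: prod = 1
Entering loop: for n in range(1, 4):
After iteration 1: n = 1, prod = 1
After iteration 2: n = 2, prod = 1
After iteration 3: n = 3, prod = 3
Loop ends.

Final answer: 3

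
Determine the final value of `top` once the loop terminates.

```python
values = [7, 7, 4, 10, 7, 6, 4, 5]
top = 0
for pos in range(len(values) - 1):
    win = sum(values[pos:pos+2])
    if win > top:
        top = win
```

Let's trace through this code step by step.

Initialize: values = [7, 7, 4, 10, 7, 6, 4, 5]
Initialize: top = 0
Entering loop: for pos in range(len(values) - 1):
After iteration 1: pos = 0, top = 14, win = 14
After iteration 2: pos = 1, top = 14, win = 11
After iteration 3: pos = 2, top = 14, win = 14
After iteration 4: pos = 3, top = 17, win = 17
After iteration 5: pos = 4, top = 17, win = 13
After iteration 6: pos = 5, top = 17, win = 10
After iteration 7: pos = 6, top = 17, win = 9
Loop ends.

Final answer: 17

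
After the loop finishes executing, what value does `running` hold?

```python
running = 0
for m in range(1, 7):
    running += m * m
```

Let's trace through this code step by step.

Initialize: running = 0
Entering loop: for m in range(1, 7):
After iteration 1: m = 1, running = 1
After iteration 2: m = 2, running = 5
After iteration 3: m = 3, running = 14
After iteration 4: m = 4, running = 30
After iteration 5: m = 5, running = 55
After iteration 6: m = 6, running = 91
Loop ends.

Final answer: 91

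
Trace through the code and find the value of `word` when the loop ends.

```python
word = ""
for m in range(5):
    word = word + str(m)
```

Let's trace through this code step by step.

Initialize: word = ''
Entering loop: for m in range(5):
After iteration 1: m = 0, word = '0'
After iteration 2: m = 1, word = '01'
After iteration 3: m = 2, word = '012'
After iteration 4: m = 3, word = '0123'
After iteration 5: m = 4, word = '01234'
Loop ends.

Final answer: '01234'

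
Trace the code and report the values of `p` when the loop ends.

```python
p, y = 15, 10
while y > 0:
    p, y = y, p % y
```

Let's trace through this code step by step.

Initialize: p = 15
Initialize: y = 10
Entering loop: while y > 0:
After iteration 1: p = 10, y = 5
After iteration 2: p = 5, y = 0
Loop ends.

Final answer: 5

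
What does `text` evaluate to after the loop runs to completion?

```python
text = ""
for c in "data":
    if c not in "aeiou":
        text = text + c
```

Let's trace through this code step by step.

Initialize: text = ''
Entering loop: for c in "data":
After iteration 1: c = 'd', text = 'd'
After iteration 2: c = 'a', text = 'd'
After iteration 3: c = 't', text = 'dt'
After iteration 4: c = 'a', text = 'dt'
Loop ends.

Final answer: 'dt'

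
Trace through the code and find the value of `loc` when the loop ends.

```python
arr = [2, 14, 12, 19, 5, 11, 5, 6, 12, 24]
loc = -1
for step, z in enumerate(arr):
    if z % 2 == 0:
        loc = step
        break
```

Let's trace through this code step by step.

Initialize: arr = [2, 14, 12, 19, 5, 11, 5, 6, 12, 24]
Initialize: loc = -1
Entering loop: for step, z in enumerate(arr):
After iteration 1: step = 0, z = 2, loc = 0
Loop ends.

Final answer: 0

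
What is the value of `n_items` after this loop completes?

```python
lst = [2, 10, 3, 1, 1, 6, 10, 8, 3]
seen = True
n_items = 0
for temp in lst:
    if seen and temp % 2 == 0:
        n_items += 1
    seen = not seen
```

Let's trace through this code step by step.

Initialize: lst = [2, 10, 3, 1, 1, 6, 10, 8, 3]
Initialize: seen = True
Initialize: n_items = 0
Entering loop: for temp in lst:
After iteration 1: temp = 2, seen = False, n_items = 1
After iteration 2: temp = 10, seen = True, n_items = 1
After iteration 3: temp = 3, seen = False, n_items = 1
After iteration 4: temp = 1, seen = True, n_items = 1
After iteration 5: temp = 1, seen = False, n_items = 1
After iteration 6: temp = 6, seen = True, n_items = 1
After iteration 7: temp = 10, seen = False, n_items = 2
After iteration 8: temp = 8, seen = True, n_items = 2
After iteration 9: temp = 3, seen = False, n_items = 2
Loop ends.

Final answer: 2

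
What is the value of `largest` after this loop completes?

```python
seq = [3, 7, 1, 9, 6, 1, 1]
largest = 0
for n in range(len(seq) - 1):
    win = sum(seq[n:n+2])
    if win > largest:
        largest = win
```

Let's trace through this code step by step.

Initialize: seq = [3, 7, 1, 9, 6, 1, 1]
Initialize: largest = 0
Entering loop: for n in range(len(seq) - 1):
After iteration 1: n = 0, largest = 10, win = 10
After iteration 2: n = 1, largest = 10, win = 8
After iteration 3: n = 2, largest = 10, win = 10
After iteration 4: n = 3, largest = 15, win = 15
After iteration 5: n = 4, largest = 15, win = 7
After iteration 6: n = 5, largest = 15, win = 2
Loop ends.

Final answer: 15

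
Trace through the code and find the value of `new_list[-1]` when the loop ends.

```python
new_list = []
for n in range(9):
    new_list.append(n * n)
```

Let's trace through this code step by step.

Initialize: new_list = []
Entering loop: for n in range(9):
After iteration 1: n = 0, new_list = [0]
After iteration 2: n = 1, new_list = [0, 1]
After iteration 3: n = 2, new_list = [0, 1, 4]
After iteration 4: n = 3, new_list = [0, 1, 4, 9]
After iteration 5: n = 4, new_list = [0, 1, 4, 9, 16]
After iteration 6: n = 5, new_list = [0, 1, 4, 9, 16, 25]
After iteration 7: n = 6, new_list = [0, 1, 4, 9, 16, 25, 36]
After iteration 8: n = 7, new_list = [0, 1, 4, 9, 16, 25, 36, 49]
After iteration 9: n = 8, new_list = [0, 1, 4, 9, 16, 25, 36, 49, 64]
Loop ends.
new_list[-1] = 64

Final answer: 64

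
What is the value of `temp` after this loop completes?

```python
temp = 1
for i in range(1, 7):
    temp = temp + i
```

Let's trace through this code step by step.

Initialize: temp = 1
Entering loop: for i in range(1, 7):
After iteration 1: i = 1, temp = 2
After iteration 2: i = 2, temp = 4
After iteration 3: i = 3, temp = 7
After iteration 4: i = 4, temp = 11
After iteration 5: i = 5, temp = 16
After iteration 6: i = 6, temp = 22
Loop ends.

Final answer: 22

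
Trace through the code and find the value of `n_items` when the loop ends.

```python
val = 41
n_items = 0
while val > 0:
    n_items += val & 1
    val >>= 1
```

Let's trace through this code step by step.

Initialize: val = 41
Initialize: n_items = 0
Entering loop: while val > 0:
After iteration 1: val = 20, n_items = 1
After iteration 2: val = 10, n_items = 1
After iteration 3: val = 5, n_items = 1
After iteration 4: val = 2, n_items = 2
After iteration 5: val = 1, n_items = 2
After iteration 6: val = 0, n_items = 3
Loop ends.

Final answer: 3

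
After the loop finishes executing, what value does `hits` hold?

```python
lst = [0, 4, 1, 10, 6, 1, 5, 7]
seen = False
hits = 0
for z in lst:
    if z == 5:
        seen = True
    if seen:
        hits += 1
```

Let's trace through this code step by step.

Initialize: lst = [0, 4, 1, 10, 6, 1, 5, 7]
Initialize: seen = False
Initialize: hits = 0
Entering loop: for z in lst:
After iteration 1: z = 0, seen = False, hits = 0
After iteration 2: z = 4, seen = False, hits = 0
After iteration 3: z = 1, seen = False, hits = 0
After iteration 4: z = 10, seen = False, hits = 0
After iteration 5: z = 6, seen = False, hits = 0
After iteration 6: z = 1, seen = False, hits = 0
After iteration 7: z = 5, seen = True, hits = 1
After iteration 8: z = 7, seen = True, hits = 2
Loop ends.

Final answer: 2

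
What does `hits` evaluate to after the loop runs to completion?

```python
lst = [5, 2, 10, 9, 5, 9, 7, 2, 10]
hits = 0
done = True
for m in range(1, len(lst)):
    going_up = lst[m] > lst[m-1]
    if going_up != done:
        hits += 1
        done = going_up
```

Let's trace through this code step by step.

Initialize: lst = [5, 2, 10, 9, 5, 9, 7, 2, 10]
Initialize: hits = 0
Initialize: done = True
Entering loop: for m in range(1, len(lst)):
After iteration 1: m = 1, hits = 1, done = False, going_up = False
After iteration 2: m = 2, hits = 2, done = True, going_up = True
After iteration 3: m = 3, hits = 3, done = False, going_up = False
After iteration 4: m = 4, hits = 3, done = False, going_up = False
After iteration 5: m = 5, hits = 4, done = True, going_up = True
After iteration 6: m = 6, hits = 5, done = False, going_up = False
After iteration 7: m = 7, hits = 5, done = False, going_up = False
After iteration 8: m = 8, hits = 6, done = True, going_up = True
Loop ends.

Final answer: 6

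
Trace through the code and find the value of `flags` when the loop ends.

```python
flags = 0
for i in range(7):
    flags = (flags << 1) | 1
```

Let's trace through this code step by step.

Initialize: flags = 0
Entering loop: for i in range(7):
After iteration 1: i = 0, flags = 1
After iteration 2: i = 1, flags = 3
After iteration 3: i = 2, flags = 7
After iteration 4: i = 3, flags = 15
After iteration 5: i = 4, flags = 31
After iteration 6: i = 5, flags = 63
After iteration 7: i = 6, flags = 127
Loop ends.

Final answer: 127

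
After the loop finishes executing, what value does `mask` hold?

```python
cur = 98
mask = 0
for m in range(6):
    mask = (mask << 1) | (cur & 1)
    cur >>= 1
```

Let's trace through this code step by step.

Initialize: cur = 98
Initialize: mask = 0
Entering loop: for m in range(6):
After iteration 1: m = 0, cur = 49, mask = 0
After iteration 2: m = 1, cur = 24, mask = 1
After iteration 3: m = 2, cur = 12, mask = 2
After iteration 4: m = 3, cur = 6, mask = 4
After iteration 5: m = 4, cur = 3, mask = 8
After iteration 6: m = 5, cur = 1, mask = 17
Loop ends.

Final answer: 17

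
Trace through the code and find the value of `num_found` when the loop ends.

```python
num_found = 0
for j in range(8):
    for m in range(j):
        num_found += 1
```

Let's trace through this code step by step.

Initialize: num_found = 0
Entering loop: for j in range(8):
After iteration 1: j = 0, num_found = 0
After iteration 2: j = 1, num_found = 1, m = 0
After iteration 3: j = 2, num_found = 3, m = 1
After iteration 4: j = 3, num_found = 6, m = 2
After iteration 5: j = 4, num_found = 10, m = 3
After iteration 6: j = 5, num_found = 15, m = 4
After iteration 7: j = 6, num_found = 21, m = 5
After iteration 8: j = 7, num_found = 28, m = 6
Loop ends.

Final answer: 28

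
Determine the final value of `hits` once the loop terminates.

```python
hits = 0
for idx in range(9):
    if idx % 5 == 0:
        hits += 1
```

Let's trace through this code step by step.

Initialize: hits = 0
Entering loop: for idx in range(9):
After iteration 1: idx = 0, hits = 1
After iteration 2: idx = 1, hits = 1
After iteration 3: idx = 2, hits = 1
After iteration 4: idx = 3, hits = 1
After iteration 5: idx = 4, hits = 1
After iteration 6: idx = 5, hits = 2
After iteration 7: idx = 6, hits = 2
After iteration 8: idx = 7, hits = 2
After iteration 9: idx = 8, hits = 2
Loop ends.

Final answer: 2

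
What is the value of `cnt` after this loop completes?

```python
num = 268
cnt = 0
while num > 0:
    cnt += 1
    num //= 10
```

Let's trace through this code step by step.

Initialize: num = 268
Initialize: cnt = 0
Entering loop: while num > 0:
After iteration 1: num = 26, cnt = 1
After iteration 2: num = 2, cnt = 2
After iteration 3: num = 0, cnt = 3
Loop ends.

Final answer: 3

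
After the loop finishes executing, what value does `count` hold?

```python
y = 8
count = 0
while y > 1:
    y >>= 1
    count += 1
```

Let's trace through this code step by step.

Initialize: y = 8
Initialize: count = 0
Entering loop: while y > 1:
After iteration 1: y = 4, count = 1
After iteration 2: y = 2, count = 2
After iteration 3: y = 1, count = 3
Loop ends.

Final answer: 3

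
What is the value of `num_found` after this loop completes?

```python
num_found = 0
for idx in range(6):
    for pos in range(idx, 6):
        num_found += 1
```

Let's trace through this code step by step.

Initialize: num_found = 0
Entering loop: for idx in range(6):
After iteration 1: idx = 0, num_found = 6
After iteration 2: idx = 1, num_found = 11
After iteration 3: idx = 2, num_found = 15
After iteration 4: idx = 3, num_found = 18
After iteration 5: idx = 4, num_found = 20
After iteration 6: idx = 5, num_found = 21
Loop ends.

Final answer: 21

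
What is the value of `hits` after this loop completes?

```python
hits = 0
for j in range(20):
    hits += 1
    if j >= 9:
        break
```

Let's trace through this code step by step.

Initialize: hits = 0
Entering loop: for j in range(20):
After iteration 1: j = 0, hits = 1
After iteration 2: j = 1, hits = 2
After iteration 3: j = 2, hits = 3
After iteration 4: j = 3, hits = 4
After iteration 5: j = 4, hits = 5
After iteration 6: j = 5, hits = 6
After iteration 7: j = 6, hits = 7
After iteration 8: j = 7, hits = 8
After iteration 9: j = 8, hits = 9
After iteration 10: j = 9, hits = 10
Loop ends.

Final answer: 10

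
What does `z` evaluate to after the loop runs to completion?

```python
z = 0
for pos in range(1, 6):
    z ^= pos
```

Let's trace through this code step by step.

Initialize: z = 0
Entering loop: for pos in range(1, 6):
After iteration 1: pos = 1, z = 1
After iteration 2: pos = 2, z = 3
After iteration 3: pos = 3, z = 0
After iteration 4: pos = 4, z = 4
After iteration 5: pos = 5, z = 1
Loop ends.

Final answer: 1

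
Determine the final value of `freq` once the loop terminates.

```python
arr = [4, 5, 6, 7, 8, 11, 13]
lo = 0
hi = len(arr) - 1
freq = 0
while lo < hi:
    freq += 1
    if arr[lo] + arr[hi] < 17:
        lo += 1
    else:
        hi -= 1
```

Let's trace through this code step by step.

Initialize: arr = [4, 5, 6, 7, 8, 11, 13]
Initialize: lo = 0
Initialize: hi = 6
Initialize: freq = 0
Entering loop: while lo < hi:
After iteration 1: lo = 0, hi = 5, freq = 1
After iteration 2: lo = 1, hi = 5, freq = 2
After iteration 3: lo = 2, hi = 5, freq = 3
After iteration 4: lo = 2, hi = 4, freq = 4
After iteration 5: lo = 3, hi = 4, freq = 5
After iteration 6: lo = 4, hi = 4, freq = 6
Loop ends.

Final answer: 6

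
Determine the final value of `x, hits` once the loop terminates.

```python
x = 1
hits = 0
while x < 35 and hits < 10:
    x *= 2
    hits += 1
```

Let's trace through this code step by step.

Initialize: x = 1
Initialize: hits = 0
Entering loop: while x < 35 and hits < 10:
After iteration 1: x = 2, hits = 1
After iteration 2: x = 4, hits = 2
After iteration 3: x = 8, hits = 3
After iteration 4: x = 16, hits = 4
After iteration 5: x = 32, hits = 5
After iteration 6: x = 64, hits = 6
Loop ends.

Final answer: 64, 6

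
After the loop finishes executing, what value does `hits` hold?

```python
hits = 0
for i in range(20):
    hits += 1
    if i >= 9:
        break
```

Let's trace through this code step by step.

Initialize: hits = 0
Entering loop: for i in range(20):
After iteration 1: i = 0, hits = 1
After iteration 2: i = 1, hits = 2
After iteration 3: i = 2, hits = 3
After iteration 4: i = 3, hits = 4
After iteration 5: i = 4, hits = 5
After iteration 6: i = 5, hits = 6
After iteration 7: i = 6, hits = 7
After iteration 8: i = 7, hits = 8
After iteration 9: i = 8, hits = 9
After iteration 10: i = 9, hits = 10
Loop ends.

Final answer: 10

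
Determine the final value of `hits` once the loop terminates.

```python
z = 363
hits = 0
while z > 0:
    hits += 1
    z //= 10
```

Let's trace through this code step by step.

Initialize: z = 363
Initialize: hits = 0
Entering loop: while z > 0:
After iteration 1: z = 36, hits = 1
After iteration 2: z = 3, hits = 2
After iteration 3: z = 0, hits = 3
Loop ends.

Final answer: 3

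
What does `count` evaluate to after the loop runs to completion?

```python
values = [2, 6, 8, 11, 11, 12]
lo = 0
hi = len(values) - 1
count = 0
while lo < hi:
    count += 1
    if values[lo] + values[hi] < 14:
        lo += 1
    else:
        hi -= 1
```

Let's trace through this code step by step.

Initialize: values = [2, 6, 8, 11, 11, 12]
Initialize: lo = 0
Initialize: hi = 5
Initialize: count = 0
Entering loop: while lo < hi:
After iteration 1: lo = 0, hi = 4, count = 1
After iteration 2: lo = 1, hi = 4, count = 2
After iteration 3: lo = 1, hi = 3, count = 3
After iteration 4: lo = 1, hi = 2, count = 4
After iteration 5: lo = 1, hi = 1, count = 5
Loop ends.

Final answer: 5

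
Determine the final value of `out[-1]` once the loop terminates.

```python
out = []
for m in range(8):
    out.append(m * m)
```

Let's trace through this code step by step.

Initialize: out = []
Entering loop: for m in range(8):
After iteration 1: m = 0, out = [0]
After iteration 2: m = 1, out = [0, 1]
After iteration 3: m = 2, out = [0, 1, 4]
After iteration 4: m = 3, out = [0, 1, 4, 9]
After iteration 5: m = 4, out = [0, 1, 4, 9, 16]
After iteration 6: m = 5, out = [0, 1, 4, 9, 16, 25]
After iteration 7: m = 6, out = [0, 1, 4, 9, 16, 25, 36]
After iteration 8: m = 7, out = [0, 1, 4, 9, 16, 25, 36, 49]
Loop ends.
out[-1] = 49

Final answer: 49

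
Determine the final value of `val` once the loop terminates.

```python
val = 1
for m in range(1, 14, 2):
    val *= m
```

Let's trace through this code step by step.

Initialize: val = 1
Entering loop: for m in range(1, 14, 2):
After iteration 1: m = 1, val = 1
After iteration 2: m = 3, val = 3
After iteration 3: m = 5, val = 15
After iteration 4: m = 7, val = 105
After iteration 5: m = 9, val = 945
After iteration 6: m = 11, val = 10395
After iteration 7: m = 13, val = 135135
Loop ends.

Final answer: 135135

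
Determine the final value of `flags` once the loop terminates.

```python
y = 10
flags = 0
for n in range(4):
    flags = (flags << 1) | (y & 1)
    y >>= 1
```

Let's trace through this code step by step.

Initialize: y = 10
Initialize: flags = 0
Entering loop: for n in range(4):
After iteration 1: n = 0, y = 5, flags = 0
After iteration 2: n = 1, y = 2, flags = 1
After iteration 3: n = 2, y = 1, flags = 2
After iteration 4: n = 3, y = 0, flags = 5
Loop ends.

Final answer: 5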